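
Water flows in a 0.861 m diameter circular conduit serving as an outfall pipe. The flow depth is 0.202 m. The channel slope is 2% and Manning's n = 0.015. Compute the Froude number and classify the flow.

For a circular section of diameter D = 0.861 m at depth y = 0.202 m, the central angle is θ = 2 arccos(1 − 2y/D) = 2.023 rad. Then A = (D²/8)(θ − sin θ) = 0.1041 m² and P = Dθ/2 = 0.8707 m.
Hydraulic radius R = A/P = 0.1041/0.8707 = 0.1195 m.
V = (1/n) R^(2/3) √S = (1/0.015) × 0.1195^(2/3) × √0.02 = 2.287 m/s. Hydraulic depth D_h = A/T = 0.1041/0.7297 = 0.1426 m.
Froude number Fr = V/√(g·D_h) = 2.287/√(9.81×0.1426) = 1.93, which is greater than 1, so the flow is supercritical.

supercritical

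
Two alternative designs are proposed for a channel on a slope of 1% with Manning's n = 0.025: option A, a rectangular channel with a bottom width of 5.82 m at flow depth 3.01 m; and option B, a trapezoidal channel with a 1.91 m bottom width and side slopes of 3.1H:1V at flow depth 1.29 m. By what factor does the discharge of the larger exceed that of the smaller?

3.65

Channel A: Flow area A = b·y = 5.82 × 3.01 = 17.52 m². Wetted perimeter P = b + 2y = 5.82 + 2×3.01 = 11.84 m. Hydraulic radius R = A/P = 17.52/11.84 = 1.48 m. Q_A = (1/0.025)·17.52·1.48^(2/3)·√0.01 = 90.99 m³/s.
Channel B: With bottom width b = 1.91 m and side slope z = 3.1: A = (b + zy)y = (1.91 + 3.1×1.29)×1.29 = 7.623 m²; P = b + 2y√(1+z²) = 1.91 + 2×1.29×3.257 = 10.31 m. Hydraulic radius R = A/P = 7.623/10.31 = 0.7391 m. Q_B = (1/0.025)·7.623·0.7391^(2/3)·√0.01 = 24.92 m³/s.
The larger discharge is 90.99 m³/s and the smaller is 24.92 m³/s; the ratio is 3.65.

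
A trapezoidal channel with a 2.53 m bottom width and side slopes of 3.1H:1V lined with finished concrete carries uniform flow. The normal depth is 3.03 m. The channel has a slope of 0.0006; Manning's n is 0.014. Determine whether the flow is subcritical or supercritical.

subcritical

With bottom width b = 2.53 m and side slope z = 3.1: A = (b + zy)y = (2.53 + 3.1×3.03)×3.03 = 36.13 m²; P = b + 2y√(1+z²) = 2.53 + 2×3.03×3.257 = 22.27 m.
Hydraulic radius R = A/P = 36.13/22.27 = 1.622 m.
V = (1/n) R^(2/3) √S = (1/0.014) × 1.622^(2/3) × √0.0006 = 2.416 m/s. Hydraulic depth D_h = A/T = 36.13/21.32 = 1.695 m.
Froude number Fr = V/√(g·D_h) = 2.416/√(9.81×1.695) = 0.592, which is less than 1, so the flow is subcritical.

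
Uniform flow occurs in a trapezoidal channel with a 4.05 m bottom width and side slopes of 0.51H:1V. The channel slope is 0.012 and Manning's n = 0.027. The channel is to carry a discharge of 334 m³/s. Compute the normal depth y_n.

y_n = 6.21 m

Manning's equation rearranged: A R^(2/3) = nQ / (1·√S) = 0.027 × 334 / (√0.012) = 82.32.
At y = 7.5 m: A R^(2/3) = 118.1 — too large.
At y = 6.21 m: A R^(2/3) = 82.36 — close enough.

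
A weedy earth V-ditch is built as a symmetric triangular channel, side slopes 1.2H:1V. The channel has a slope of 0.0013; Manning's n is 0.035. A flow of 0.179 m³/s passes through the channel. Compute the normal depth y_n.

Manning's equation rearranged: A R^(2/3) = nQ / (1·√S) = 0.035 × 0.179 / (√0.0013) = 0.1738.
At y = 0.71 m: A R^(2/3) = 0.2544 — too large.
At y = 0.527 m: A R^(2/3) = 0.1149 — too small.
At y = 0.615 m: A R^(2/3) = 0.1734 — matches.

y_n = 0.615 m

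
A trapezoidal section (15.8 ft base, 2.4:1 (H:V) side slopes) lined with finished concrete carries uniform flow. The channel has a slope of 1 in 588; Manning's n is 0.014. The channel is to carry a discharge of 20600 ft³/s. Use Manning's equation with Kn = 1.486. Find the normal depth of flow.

y_n = 17.8 ft

Manning's equation rearranged: A R^(2/3) = nQ / (1.486·√S) = 0.014 × 20600 / (1.486 × √0.001701) = 4706.
At y = 20.2 ft: A R^(2/3) = 6323 — too large.
At y = 12.8 ft: A R^(2/3) = 2226 — too small.
At y = 17.8 ft: A R^(2/3) = 4709 — close enough.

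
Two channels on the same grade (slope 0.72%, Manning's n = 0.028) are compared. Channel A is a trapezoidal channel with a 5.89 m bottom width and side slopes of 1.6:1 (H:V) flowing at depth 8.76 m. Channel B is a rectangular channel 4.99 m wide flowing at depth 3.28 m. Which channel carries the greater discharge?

Channel A: With bottom width b = 5.89 m and side slope z = 1.6: A = (b + zy)y = (5.89 + 1.6×8.76)×8.76 = 174.4 m²; P = b + 2y√(1+z²) = 5.89 + 2×8.76×1.887 = 38.95 m. Hydraulic radius R = A/P = 174.4/38.95 = 4.477 m. Q_A = (1/0.028)·174.4·4.477^(2/3)·√0.0072 = 1436 m³/s.
Channel B: Flow area A = b·y = 4.99 × 3.28 = 16.37 m². Wetted perimeter P = b + 2y = 4.99 + 2×3.28 = 11.55 m. Hydraulic radius R = A/P = 16.37/11.55 = 1.417 m. Q_B = (1/0.028)·16.37·1.417^(2/3)·√0.0072 = 62.58 m³/s.
Q_A = 1436 m³/s vs Q_B = 62.58 m³/s, so channel A carries more.

channel A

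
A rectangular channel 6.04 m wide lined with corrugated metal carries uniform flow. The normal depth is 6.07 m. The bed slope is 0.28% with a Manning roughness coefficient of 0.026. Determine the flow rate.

Flow area A = b·y = 6.04 × 6.07 = 36.66 m². Wetted perimeter P = b + 2y = 6.04 + 2×6.07 = 18.18 m.
Hydraulic radius R = A/P = 36.66/18.18 = 2.017 m.
Manning's equation: Q = (1/n) A R^(2/3) S^(1/2) = (1/0.026) × 36.66 × 2.017^(2/3) × 0.0028^(1/2) = 119 m³/s.

Q = 119 m³/s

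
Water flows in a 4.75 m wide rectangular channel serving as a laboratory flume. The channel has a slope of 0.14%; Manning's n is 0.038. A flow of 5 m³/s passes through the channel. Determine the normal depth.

y_n = 1.23 m

Manning's equation rearranged: A R^(2/3) = nQ / (1·√S) = 0.038 × 5 / (√0.0014) = 5.078.
At y = 1.39 m: A R^(2/3) = 6.049 — over.
At y = 0.883 m: A R^(2/3) = 3.127 — short.
At y = 1.23 m: A R^(2/3) = 5.078 — matches.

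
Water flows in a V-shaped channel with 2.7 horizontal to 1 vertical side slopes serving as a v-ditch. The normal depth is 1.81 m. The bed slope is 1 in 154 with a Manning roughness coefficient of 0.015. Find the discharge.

Q = 42.6 m³/s

For a triangular section with side slope z = 2.7: A = zy² = 2.7×1.81² = 8.845 m²; P = 2y√(1+z²) = 2×1.81×2.879 = 10.42 m.
Hydraulic radius R = A/P = 8.845/10.42 = 0.8487 m.
Manning's equation: Q = (1/n) A R^(2/3) S^(1/2) = (1/0.015) × 8.845 × 0.8487^(2/3) × 0.006494^(1/2) = 42.6 m³/s.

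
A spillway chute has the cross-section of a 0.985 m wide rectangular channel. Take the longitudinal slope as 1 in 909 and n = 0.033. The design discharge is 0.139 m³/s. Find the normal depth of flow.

Manning's equation rearranged: A R^(2/3) = nQ / (1·√S) = 0.033 × 0.139 / (√0.0011) = 0.1383.
Trying y = 0.485 m: A R^(2/3) = 0.1867 — over.
Trying y = 0.331 m: A R^(2/3) = 0.1107 — short.
Trying y = 0.389 m: A R^(2/3) = 0.1385 — ≈ 0.1383.

y_n = 0.389 m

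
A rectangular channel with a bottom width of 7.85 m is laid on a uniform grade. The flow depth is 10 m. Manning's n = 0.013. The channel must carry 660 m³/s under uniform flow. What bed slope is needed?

S = 0.003

Flow area A = b·y = 7.85 × 10 = 78.5 m². Wetted perimeter P = b + 2y = 7.85 + 2×10 = 27.85 m.
Hydraulic radius R = A/P = 78.5/27.85 = 2.819 m.
From Manning's equation, S = [nQ / (1 A R^(2/3))]² = [0.013 × 660 / (1 × 78.5 × 2.819^(2/3))]² = 0.003.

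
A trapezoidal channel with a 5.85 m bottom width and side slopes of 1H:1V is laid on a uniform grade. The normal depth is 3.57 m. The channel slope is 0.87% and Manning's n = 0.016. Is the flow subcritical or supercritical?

supercritical

With bottom width b = 5.85 m and side slope z = 1: A = (b + zy)y = (5.85 + 1×3.57)×3.57 = 33.63 m²; P = b + 2y√(1+z²) = 5.85 + 2×3.57×1.414 = 15.95 m.
Hydraulic radius R = A/P = 33.63/15.95 = 2.109 m.
V = (1/n) R^(2/3) √S = (1/0.016) × 2.109^(2/3) × √0.0087 = 9.586 m/s. Hydraulic depth D_h = A/T = 33.63/12.99 = 2.589 m.
Froude number Fr = V/√(g·D_h) = 9.586/√(9.81×2.589) = 1.9, which is greater than 1, so the flow is supercritical.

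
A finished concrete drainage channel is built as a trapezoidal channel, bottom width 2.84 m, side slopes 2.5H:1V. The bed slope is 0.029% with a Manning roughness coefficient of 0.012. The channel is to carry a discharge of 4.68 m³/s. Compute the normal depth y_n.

y_n = 0.907 m

Manning's equation rearranged: A R^(2/3) = nQ / (1·√S) = 0.012 × 4.68 / (√0.00029) = 3.298.
Trying y = 0.774 m: A R^(2/3) = 2.412 — too small.
Trying y = 0.987 m: A R^(2/3) = 3.9 — too large.
Trying y = 0.907 m: A R^(2/3) = 3.294 — matches.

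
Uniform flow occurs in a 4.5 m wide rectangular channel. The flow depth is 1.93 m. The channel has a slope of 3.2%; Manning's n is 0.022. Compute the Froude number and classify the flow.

supercritical

Flow area A = b·y = 4.5 × 1.93 = 8.685 m². Wetted perimeter P = b + 2y = 4.5 + 2×1.93 = 8.36 m.
Hydraulic radius R = A/P = 8.685/8.36 = 1.039 m.
V = (1/n) R^(2/3) √S = (1/0.022) × 1.039^(2/3) × √0.032 = 8.341 m/s. Hydraulic depth D_h = A/T = 8.685/4.5 = 1.93 m.
Froude number Fr = V/√(g·D_h) = 8.341/√(9.81×1.93) = 1.92, which is greater than 1, so the flow is supercritical.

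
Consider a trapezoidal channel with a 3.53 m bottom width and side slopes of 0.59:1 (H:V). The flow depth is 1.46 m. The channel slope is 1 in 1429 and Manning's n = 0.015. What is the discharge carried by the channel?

Q = 10.7 m³/s

With bottom width b = 3.53 m and side slope z = 0.59: A = (b + zy)y = (3.53 + 0.59×1.46)×1.46 = 6.411 m²; P = b + 2y√(1+z²) = 3.53 + 2×1.46×1.161 = 6.92 m.
Hydraulic radius R = A/P = 6.411/6.92 = 0.9265 m.
Manning's equation: Q = (1/n) A R^(2/3) S^(1/2) = (1/0.015) × 6.411 × 0.9265^(2/3) × 0.0006998^(1/2) = 10.7 m³/s.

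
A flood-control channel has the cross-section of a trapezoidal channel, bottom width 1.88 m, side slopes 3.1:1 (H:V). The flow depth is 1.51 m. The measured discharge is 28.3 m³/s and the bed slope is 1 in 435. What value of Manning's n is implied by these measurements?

n = 0.015

With bottom width b = 1.88 m and side slope z = 3.1: A = (b + zy)y = (1.88 + 3.1×1.51)×1.51 = 9.907 m²; P = b + 2y√(1+z²) = 1.88 + 2×1.51×3.257 = 11.72 m.
Hydraulic radius R = A/P = 9.907/11.72 = 0.8455 m.
Rearranging Manning's equation: n = (1/Q) A R^(2/3) S^(1/2) = (1/28.3) × 9.907 × 0.8455^(2/3) × √0.002299 = 0.015.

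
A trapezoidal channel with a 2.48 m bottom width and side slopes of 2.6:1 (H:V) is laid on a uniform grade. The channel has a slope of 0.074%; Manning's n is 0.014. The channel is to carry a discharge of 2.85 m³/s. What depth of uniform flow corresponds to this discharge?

Manning's equation rearranged: A R^(2/3) = nQ / (1·√S) = 0.014 × 2.85 / (√0.00074) = 1.467.
At y = 0.685 m: A R^(2/3) = 1.748 — high.
At y = 0.626 m: A R^(2/3) = 1.467 — ≈ 1.467.

y_n = 0.626 m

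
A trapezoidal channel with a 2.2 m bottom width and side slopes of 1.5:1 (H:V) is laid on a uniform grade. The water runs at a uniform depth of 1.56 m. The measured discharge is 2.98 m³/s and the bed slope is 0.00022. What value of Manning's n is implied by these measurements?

With bottom width b = 2.2 m and side slope z = 1.5: A = (b + zy)y = (2.2 + 1.5×1.56)×1.56 = 7.082 m²; P = b + 2y√(1+z²) = 2.2 + 2×1.56×1.803 = 7.825 m.
Hydraulic radius R = A/P = 7.082/7.825 = 0.9051 m.
Rearranging Manning's equation: n = (1/Q) A R^(2/3) S^(1/2) = (1/2.98) × 7.082 × 0.9051^(2/3) × √0.00022 = 0.033.

n = 0.033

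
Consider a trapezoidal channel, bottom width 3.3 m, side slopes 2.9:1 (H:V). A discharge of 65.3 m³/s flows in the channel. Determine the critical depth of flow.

y_c = 2.03 m

At critical depth, Q² T / (g A³) = 1, i.e. A³/T = Q²/g = 65.3²/9.81 = 434.7.
At y = 2.38 m: A³/T = 836.9 — high.
At y = 1.71 m: A³/T = 213.1 — low.
At y = 2.03 m: A³/T = 430.3 — close enough.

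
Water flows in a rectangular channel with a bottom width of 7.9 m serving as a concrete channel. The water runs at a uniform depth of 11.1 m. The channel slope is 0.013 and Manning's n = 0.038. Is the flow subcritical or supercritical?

Flow area A = b·y = 7.9 × 11.1 = 87.69 m². Wetted perimeter P = b + 2y = 7.9 + 2×11.1 = 30.1 m.
Hydraulic radius R = A/P = 87.69/30.1 = 2.913 m.
V = (1/n) R^(2/3) √S = (1/0.038) × 2.913^(2/3) × √0.013 = 6.12 m/s. Hydraulic depth D_h = A/T = 87.69/7.9 = 11.1 m.
Froude number Fr = V/√(g·D_h) = 6.12/√(9.81×11.1) = 0.587, which is less than 1, so the flow is subcritical.

subcritical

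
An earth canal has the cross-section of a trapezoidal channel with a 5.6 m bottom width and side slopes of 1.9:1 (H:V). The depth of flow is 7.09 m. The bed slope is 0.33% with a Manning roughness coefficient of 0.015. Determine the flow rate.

Q = 1250 m³/s

With bottom width b = 5.6 m and side slope z = 1.9: A = (b + zy)y = (5.6 + 1.9×7.09)×7.09 = 135.2 m²; P = b + 2y√(1+z²) = 5.6 + 2×7.09×2.147 = 36.05 m.
Hydraulic radius R = A/P = 135.2/36.05 = 3.751 m.
Manning's equation: Q = (1/n) A R^(2/3) S^(1/2) = (1/0.015) × 135.2 × 3.751^(2/3) × 0.0033^(1/2) = 1250 m³/s.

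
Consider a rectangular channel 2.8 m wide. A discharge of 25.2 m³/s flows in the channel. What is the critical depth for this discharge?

y_c = 2.02 m

For a rectangular channel, critical depth y_c = (q²/g)^(1/3) where q = Q/b = 25.2/2.8 = 9 m²/s.
So y_c = (9²/9.81)^(1/3) = 2.02 m.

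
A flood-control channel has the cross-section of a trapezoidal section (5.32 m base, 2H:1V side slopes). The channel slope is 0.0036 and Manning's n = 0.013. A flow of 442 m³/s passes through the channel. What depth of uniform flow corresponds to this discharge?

y_n = 4.06 m

Manning's equation rearranged: A R^(2/3) = nQ / (1·√S) = 0.013 × 442 / (√0.0036) = 95.77.
At y = 4.58 m: A R^(2/3) = 124.4 — high.
At y = 3.07 m: A R^(2/3) = 52.96 — low.
At y = 4.06 m: A R^(2/3) = 95.74 — ≈ 95.77.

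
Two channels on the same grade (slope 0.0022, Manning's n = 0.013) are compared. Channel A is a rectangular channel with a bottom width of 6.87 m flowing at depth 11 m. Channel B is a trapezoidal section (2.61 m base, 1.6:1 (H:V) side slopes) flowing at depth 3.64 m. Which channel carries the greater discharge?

channel A

Channel A: Flow area A = b·y = 6.87 × 11 = 75.57 m². Wetted perimeter P = b + 2y = 6.87 + 2×11 = 28.87 m. Hydraulic radius R = A/P = 75.57/28.87 = 2.618 m. Q_A = (1/0.013)·75.57·2.618^(2/3)·√0.0022 = 517.9 m³/s.
Channel B: With bottom width b = 2.61 m and side slope z = 1.6: A = (b + zy)y = (2.61 + 1.6×3.64)×3.64 = 30.7 m²; P = b + 2y√(1+z²) = 2.61 + 2×3.64×1.887 = 16.35 m. Hydraulic radius R = A/P = 30.7/16.35 = 1.878 m. Q_B = (1/0.013)·30.7·1.878^(2/3)·√0.0022 = 168.6 m³/s.
Q_A = 517.9 m³/s vs Q_B = 168.6 m³/s, so channel A carries more.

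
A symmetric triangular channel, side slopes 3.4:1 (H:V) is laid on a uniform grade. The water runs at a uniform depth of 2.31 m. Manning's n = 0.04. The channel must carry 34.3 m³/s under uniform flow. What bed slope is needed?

S = 0.00499

For a triangular section with side slope z = 3.4: A = zy² = 3.4×2.31² = 18.14 m²; P = 2y√(1+z²) = 2×2.31×3.544 = 16.37 m.
Hydraulic radius R = A/P = 18.14/16.37 = 1.108 m.
From Manning's equation, S = [nQ / (1 A R^(2/3))]² = [0.04 × 34.3 / (1 × 18.14 × 1.108^(2/3))]² = 0.00499.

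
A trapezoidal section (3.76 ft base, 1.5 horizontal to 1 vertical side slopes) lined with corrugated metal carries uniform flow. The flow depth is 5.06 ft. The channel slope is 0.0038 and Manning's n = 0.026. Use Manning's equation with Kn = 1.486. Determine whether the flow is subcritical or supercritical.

subcritical

With bottom width b = 3.76 ft and side slope z = 1.5: A = (b + zy)y = (3.76 + 1.5×5.06)×5.06 = 57.43 ft²; P = b + 2y√(1+z²) = 3.76 + 2×5.06×1.803 = 22 ft.
Hydraulic radius R = A/P = 57.43/22 = 2.61 ft.
V = (1.486/n) R^(2/3) √S = (1.486/0.026) × 2.61^(2/3) × √0.0038 = 6.679 ft/s. Hydraulic depth D_h = A/T = 57.43/18.94 = 3.032 ft.
Froude number Fr = V/√(g·D_h) = 6.679/√(32.2×3.032) = 0.676, which is less than 1, so the flow is subcritical.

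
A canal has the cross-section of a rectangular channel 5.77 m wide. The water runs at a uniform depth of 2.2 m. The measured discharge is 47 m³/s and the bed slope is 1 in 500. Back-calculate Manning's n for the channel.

n = 0.014

Flow area A = b·y = 5.77 × 2.2 = 12.69 m². Wetted perimeter P = b + 2y = 5.77 + 2×2.2 = 10.17 m.
Hydraulic radius R = A/P = 12.69/10.17 = 1.248 m.
Rearranging Manning's equation: n = (1/Q) A R^(2/3) S^(1/2) = (1/47) × 12.69 × 1.248^(2/3) × √0.002 = 0.014.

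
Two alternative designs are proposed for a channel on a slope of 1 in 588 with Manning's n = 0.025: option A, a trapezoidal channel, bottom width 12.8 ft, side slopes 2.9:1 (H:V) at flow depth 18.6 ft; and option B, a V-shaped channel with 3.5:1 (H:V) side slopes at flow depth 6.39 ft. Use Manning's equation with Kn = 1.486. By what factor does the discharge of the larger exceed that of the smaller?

18.8

Channel A: With bottom width b = 12.8 ft and side slope z = 2.9: A = (b + zy)y = (12.8 + 2.9×18.6)×18.6 = 1241 ft²; P = b + 2y√(1+z²) = 12.8 + 2×18.6×3.068 = 126.9 ft. Hydraulic radius R = A/P = 1241/126.9 = 9.781 ft. Q_A = (1.486/0.025)·1241·9.781^(2/3)·√0.001701 = 13920 ft³/s.
Channel B: For a triangular section with side slope z = 3.5: A = zy² = 3.5×6.39² = 142.9 ft²; P = 2y√(1+z²) = 2×6.39×3.64 = 46.52 ft. Hydraulic radius R = A/P = 142.9/46.52 = 3.072 ft. Q_B = (1.486/0.025)·142.9·3.072^(2/3)·√0.001701 = 740.3 ft³/s.
The larger discharge is 13920 ft³/s and the smaller is 740.3 ft³/s; the ratio is 18.8.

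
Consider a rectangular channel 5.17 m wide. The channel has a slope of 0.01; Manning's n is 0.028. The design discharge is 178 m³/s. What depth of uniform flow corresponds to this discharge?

Manning's equation rearranged: A R^(2/3) = nQ / (1·√S) = 0.028 × 178 / (√0.01) = 49.84.
Try y = 7.22 m: A R^(2/3) = 57.33 — too large.
Try y = 4.63 m: A R^(2/3) = 33.54 — too small.
Try y = 6.41 m: A R^(2/3) = 49.8 — ≈ 49.84.

y_n = 6.41 m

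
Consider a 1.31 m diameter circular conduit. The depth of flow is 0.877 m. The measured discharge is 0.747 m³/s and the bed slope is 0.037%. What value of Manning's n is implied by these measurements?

n = 0.013

For a circular section of diameter D = 1.31 m at depth y = 0.877 m, the central angle is θ = 2 arccos(1 − 2y/D) = 3.833 rad. Then A = (D²/8)(θ − sin θ) = 0.9591 m² and P = Dθ/2 = 2.511 m.
Hydraulic radius R = A/P = 0.9591/2.511 = 0.382 m.
Rearranging Manning's equation: n = (1/Q) A R^(2/3) S^(1/2) = (1/0.747) × 0.9591 × 0.382^(2/3) × √0.00037 = 0.013.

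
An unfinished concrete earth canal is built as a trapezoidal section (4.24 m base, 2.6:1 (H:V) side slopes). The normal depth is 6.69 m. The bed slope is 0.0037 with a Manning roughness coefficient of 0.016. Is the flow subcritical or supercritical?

supercritical

With bottom width b = 4.24 m and side slope z = 2.6: A = (b + zy)y = (4.24 + 2.6×6.69)×6.69 = 144.7 m²; P = b + 2y√(1+z²) = 4.24 + 2×6.69×2.786 = 41.51 m.
Hydraulic radius R = A/P = 144.7/41.51 = 3.486 m.
V = (1/n) R^(2/3) √S = (1/0.016) × 3.486^(2/3) × √0.0037 = 8.741 m/s. Hydraulic depth D_h = A/T = 144.7/39.03 = 3.708 m.
Froude number Fr = V/√(g·D_h) = 8.741/√(9.81×3.708) = 1.45, which is greater than 1, so the flow is supercritical.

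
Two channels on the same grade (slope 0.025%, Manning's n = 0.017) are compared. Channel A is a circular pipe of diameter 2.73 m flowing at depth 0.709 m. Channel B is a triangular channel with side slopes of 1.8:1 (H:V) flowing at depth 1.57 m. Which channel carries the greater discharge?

channel B

Channel A: For a circular section of diameter D = 2.73 m at depth y = 0.709 m, the central angle is θ = 2 arccos(1 − 2y/D) = 2.139 rad. Then A = (D²/8)(θ − sin θ) = 1.207 m² and P = Dθ/2 = 2.92 m. Hydraulic radius R = A/P = 1.207/2.92 = 0.4135 m. Q_A = (1/0.017)·1.207·0.4135^(2/3)·√0.00025 = 0.6233 m³/s.
Channel B: For a triangular section with side slope z = 1.8: A = zy² = 1.8×1.57² = 4.437 m²; P = 2y√(1+z²) = 2×1.57×2.059 = 6.466 m. Hydraulic radius R = A/P = 4.437/6.466 = 0.6862 m. Q_B = (1/0.017)·4.437·0.6862^(2/3)·√0.00025 = 3.21 m³/s.
Q_A = 0.6233 m³/s vs Q_B = 3.21 m³/s, so channel B carries more.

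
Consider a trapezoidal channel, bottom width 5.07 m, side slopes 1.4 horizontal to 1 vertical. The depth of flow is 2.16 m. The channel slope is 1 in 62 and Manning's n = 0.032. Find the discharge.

Q = 86.8 m³/s

With bottom width b = 5.07 m and side slope z = 1.4: A = (b + zy)y = (5.07 + 1.4×2.16)×2.16 = 17.48 m²; P = b + 2y√(1+z²) = 5.07 + 2×2.16×1.72 = 12.5 m.
Hydraulic radius R = A/P = 17.48/12.5 = 1.398 m.
Manning's equation: Q = (1/n) A R^(2/3) S^(1/2) = (1/0.032) × 17.48 × 1.398^(2/3) × 0.01613^(1/2) = 86.8 m³/s.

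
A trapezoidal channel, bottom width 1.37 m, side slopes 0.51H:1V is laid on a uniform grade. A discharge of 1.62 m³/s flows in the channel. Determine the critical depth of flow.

y_c = 0.49 m

At critical depth, Q² T / (g A³) = 1, i.e. A³/T = Q²/g = 1.62²/9.81 = 0.2675.
Trying y = 0.538 m: A³/T = 0.3609 — over.
Trying y = 0.352 m: A³/T = 0.09385 — short.
Trying y = 0.49 m: A³/T = 0.2675 — ≈ 0.2675.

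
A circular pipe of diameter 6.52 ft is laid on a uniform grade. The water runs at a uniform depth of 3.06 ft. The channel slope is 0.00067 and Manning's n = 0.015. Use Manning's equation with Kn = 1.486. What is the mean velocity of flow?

V = 3.45 ft/s

For a circular section of diameter D = 6.52 ft at depth y = 3.06 ft, the central angle is θ = 2 arccos(1 − 2y/D) = 3.019 rad. Then A = (D²/8)(θ − sin θ) = 15.39 ft² and P = Dθ/2 = 9.841 ft.
Hydraulic radius R = A/P = 15.39/9.841 = 1.564 ft.
From Manning's equation, V = (1.486/n) R^(2/3) S^(1/2) = (1.486/0.015) × 1.564^(2/3) × 0.00067^(1/2) = 3.45 ft/s.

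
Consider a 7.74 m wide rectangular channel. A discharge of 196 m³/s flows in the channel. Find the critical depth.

y_c = 4.03 m

For a rectangular channel, critical depth y_c = (q²/g)^(1/3) where q = Q/b = 196/7.74 = 25.32 m²/s.
So y_c = (25.32²/9.81)^(1/3) = 4.03 m.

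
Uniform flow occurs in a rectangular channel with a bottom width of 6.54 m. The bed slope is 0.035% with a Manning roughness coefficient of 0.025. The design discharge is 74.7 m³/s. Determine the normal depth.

Manning's equation rearranged: A R^(2/3) = nQ / (1·√S) = 0.025 × 74.7 / (√0.00035) = 99.82.
At y = 7.07 m: A R^(2/3) = 79.06 — short.
At y = 10.7 m: A R^(2/3) = 129.1 — over.
At y = 8.59 m: A R^(2/3) = 99.82 — matches.

y_n = 8.59 m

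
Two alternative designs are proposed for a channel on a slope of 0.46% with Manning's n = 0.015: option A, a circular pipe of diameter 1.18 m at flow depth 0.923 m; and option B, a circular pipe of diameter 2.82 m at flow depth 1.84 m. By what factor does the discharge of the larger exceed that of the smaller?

Channel A: For a circular section of diameter D = 1.18 m at depth y = 0.923 m, the central angle is θ = 2 arccos(1 − 2y/D) = 4.341 rad. Then A = (D²/8)(θ − sin θ) = 0.9177 m² and P = Dθ/2 = 2.561 m. Hydraulic radius R = A/P = 0.9177/2.561 = 0.3583 m. Q_A = (1/0.015)·0.9177·0.3583^(2/3)·√0.0046 = 2.093 m³/s.
Channel B: For a circular section of diameter D = 2.82 m at depth y = 1.84 m, the central angle is θ = 2 arccos(1 − 2y/D) = 3.761 rad. Then A = (D²/8)(θ − sin θ) = 4.316 m² and P = Dθ/2 = 5.304 m. Hydraulic radius R = A/P = 4.316/5.304 = 0.8139 m. Q_B = (1/0.015)·4.316·0.8139^(2/3)·√0.0046 = 17.01 m³/s.
The larger discharge is 17.01 m³/s and the smaller is 2.093 m³/s; the ratio is 8.13.

8.13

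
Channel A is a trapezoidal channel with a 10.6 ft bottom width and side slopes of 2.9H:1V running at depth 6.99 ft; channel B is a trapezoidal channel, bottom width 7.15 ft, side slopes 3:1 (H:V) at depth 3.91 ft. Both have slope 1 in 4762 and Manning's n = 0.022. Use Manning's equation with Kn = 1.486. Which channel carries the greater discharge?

Channel A: With bottom width b = 10.6 ft and side slope z = 2.9: A = (b + zy)y = (10.6 + 2.9×6.99)×6.99 = 215.8 ft²; P = b + 2y√(1+z²) = 10.6 + 2×6.99×3.068 = 53.48 ft. Hydraulic radius R = A/P = 215.8/53.48 = 4.035 ft. Q_A = (1.486/0.022)·215.8·4.035^(2/3)·√0.00021 = 535.3 ft³/s.
Channel B: With bottom width b = 7.15 ft and side slope z = 3: A = (b + zy)y = (7.15 + 3×3.91)×3.91 = 73.82 ft²; P = b + 2y√(1+z²) = 7.15 + 2×3.91×3.162 = 31.88 ft. Hydraulic radius R = A/P = 73.82/31.88 = 2.316 ft. Q_B = (1.486/0.022)·73.82·2.316^(2/3)·√0.00021 = 126.5 ft³/s.
Q_A = 535.3 ft³/s vs Q_B = 126.5 ft³/s, so channel A carries more.

channel A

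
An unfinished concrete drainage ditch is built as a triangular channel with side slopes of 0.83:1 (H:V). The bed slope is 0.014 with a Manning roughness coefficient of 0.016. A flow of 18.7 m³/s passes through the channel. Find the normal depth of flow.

Manning's equation rearranged: A R^(2/3) = nQ / (1·√S) = 0.016 × 18.7 / (√0.014) = 2.529.
Try y = 2.4 m: A R^(2/3) = 4.004 — too large.
Try y = 1.67 m: A R^(2/3) = 1.522 — too small.
Try y = 2.02 m: A R^(2/3) = 2.528 — matches.

y_n = 2.02 m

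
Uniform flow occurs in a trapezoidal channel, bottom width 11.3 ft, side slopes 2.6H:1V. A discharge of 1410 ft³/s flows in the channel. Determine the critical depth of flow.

y_c = 5.33 ft

At critical depth, Q² T / (g A³) = 1, i.e. A³/T = Q²/g = 1410²/32.2 = 61740.
Try y = 4.65 ft: A³/T = 36260 — too small.
Try y = 5.93 ft: A³/T = 94390 — too large.
Try y = 5.33 ft: A³/T = 61800 — ≈ 61740.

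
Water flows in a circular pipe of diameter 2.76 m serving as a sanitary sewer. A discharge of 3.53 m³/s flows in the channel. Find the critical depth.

At critical depth, Q² T / (g A³) = 1, i.e. A³/T = Q²/g = 3.53²/9.81 = 1.27.
Trying y = 0.904 m: A³/T = 1.911 — over.
Trying y = 0.721 m: A³/T = 0.7944 — short.
Trying y = 0.814 m: A³/T = 1.273 — ≈ 1.27.

y_c = 0.814 m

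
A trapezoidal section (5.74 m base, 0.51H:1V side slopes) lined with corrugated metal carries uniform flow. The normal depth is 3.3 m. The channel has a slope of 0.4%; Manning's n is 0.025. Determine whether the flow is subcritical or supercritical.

With bottom width b = 5.74 m and side slope z = 0.51: A = (b + zy)y = (5.74 + 0.51×3.3)×3.3 = 24.5 m²; P = b + 2y√(1+z²) = 5.74 + 2×3.3×1.123 = 13.15 m.
Hydraulic radius R = A/P = 24.5/13.15 = 1.863 m.
V = (1/n) R^(2/3) √S = (1/0.025) × 1.863^(2/3) × √0.004 = 3.83 m/s. Hydraulic depth D_h = A/T = 24.5/9.106 = 2.69 m.
Froude number Fr = V/√(g·D_h) = 3.83/√(9.81×2.69) = 0.746, which is less than 1, so the flow is subcritical.

subcritical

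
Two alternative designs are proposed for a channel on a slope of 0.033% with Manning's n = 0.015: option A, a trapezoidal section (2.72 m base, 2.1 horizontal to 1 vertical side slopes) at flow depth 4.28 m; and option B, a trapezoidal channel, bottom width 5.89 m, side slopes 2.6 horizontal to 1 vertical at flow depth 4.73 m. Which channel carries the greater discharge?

channel B

Channel A: With bottom width b = 2.72 m and side slope z = 2.1: A = (b + zy)y = (2.72 + 2.1×4.28)×4.28 = 50.11 m²; P = b + 2y√(1+z²) = 2.72 + 2×4.28×2.326 = 22.63 m. Hydraulic radius R = A/P = 50.11/22.63 = 2.214 m. Q_A = (1/0.015)·50.11·2.214^(2/3)·√0.00033 = 103.1 m³/s.
Channel B: With bottom width b = 5.89 m and side slope z = 2.6: A = (b + zy)y = (5.89 + 2.6×4.73)×4.73 = 86.03 m²; P = b + 2y√(1+z²) = 5.89 + 2×4.73×2.786 = 32.24 m. Hydraulic radius R = A/P = 86.03/32.24 = 2.668 m. Q_B = (1/0.015)·86.03·2.668^(2/3)·√0.00033 = 200.4 m³/s.
Q_A = 103.1 m³/s vs Q_B = 200.4 m³/s, so channel B carries more.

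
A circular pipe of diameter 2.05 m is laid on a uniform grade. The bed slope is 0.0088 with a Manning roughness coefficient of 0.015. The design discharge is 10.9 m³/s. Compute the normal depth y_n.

y_n = 1.42 m

Manning's equation rearranged: A R^(2/3) = nQ / (1·√S) = 0.015 × 10.9 / (√0.0088) = 1.743.
Trying y = 1.62 m: A R^(2/3) = 2.041 — too large.
Trying y = 1.1 m: A R^(2/3) = 1.189 — too small.
Trying y = 1.42 m: A R^(2/3) = 1.745 — matches.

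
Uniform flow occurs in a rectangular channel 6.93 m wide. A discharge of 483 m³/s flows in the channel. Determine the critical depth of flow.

y_c = 7.91 m

For a rectangular channel, critical depth y_c = (q²/g)^(1/3) where q = Q/b = 483/6.93 = 69.7 m²/s.
So y_c = (69.7²/9.81)^(1/3) = 7.91 m.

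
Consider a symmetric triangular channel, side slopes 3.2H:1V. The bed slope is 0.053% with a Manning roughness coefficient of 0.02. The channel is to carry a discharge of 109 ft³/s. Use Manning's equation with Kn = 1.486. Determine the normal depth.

Manning's equation rearranged: A R^(2/3) = nQ / (1.486·√S) = 0.02 × 109 / (1.486 × √0.00053) = 63.72.
Trying y = 4.39 ft: A R^(2/3) = 101 — high.
Trying y = 2.59 ft: A R^(2/3) = 24.72 — low.
Trying y = 3.69 ft: A R^(2/3) = 63.54 — ≈ 63.72.

y_n = 3.69 ft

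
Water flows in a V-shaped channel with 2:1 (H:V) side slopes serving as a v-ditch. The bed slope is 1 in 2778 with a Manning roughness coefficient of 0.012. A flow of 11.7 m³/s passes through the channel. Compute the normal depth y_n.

Manning's equation rearranged: A R^(2/3) = nQ / (1·√S) = 0.012 × 11.7 / (√0.00036) = 7.4.
Trying y = 2.51 m: A R^(2/3) = 13.61 — over.
Trying y = 1.4 m: A R^(2/3) = 2.869 — short.
Trying y = 2 m: A R^(2/3) = 7.427 — matches.

y_n = 2 m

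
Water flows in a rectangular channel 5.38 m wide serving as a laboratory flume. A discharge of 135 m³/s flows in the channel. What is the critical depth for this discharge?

y_c = 4 m

For a rectangular channel, critical depth y_c = (q²/g)^(1/3) where q = Q/b = 135/5.38 = 25.09 m²/s.
So y_c = (25.09²/9.81)^(1/3) = 4 m.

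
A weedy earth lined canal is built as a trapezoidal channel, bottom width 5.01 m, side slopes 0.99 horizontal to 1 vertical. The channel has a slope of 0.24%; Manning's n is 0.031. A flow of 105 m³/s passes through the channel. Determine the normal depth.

y_n = 4.19 m

Manning's equation rearranged: A R^(2/3) = nQ / (1·√S) = 0.031 × 105 / (√0.0024) = 66.44.
Trying y = 4.64 m: A R^(2/3) = 81.34 — high.
Trying y = 3.07 m: A R^(2/3) = 36.71 — low.
Trying y = 4.19 m: A R^(2/3) = 66.55 — ≈ 66.44.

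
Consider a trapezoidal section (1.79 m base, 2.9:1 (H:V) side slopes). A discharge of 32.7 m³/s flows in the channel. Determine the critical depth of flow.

At critical depth, Q² T / (g A³) = 1, i.e. A³/T = Q²/g = 32.7²/9.81 = 109.
Trying y = 1.44 m: A³/T = 62.52 — too small.
Trying y = 2.09 m: A³/T = 317.6 — too large.
Trying y = 1.64 m: A³/T = 109.5 — close enough.

y_c = 1.64 m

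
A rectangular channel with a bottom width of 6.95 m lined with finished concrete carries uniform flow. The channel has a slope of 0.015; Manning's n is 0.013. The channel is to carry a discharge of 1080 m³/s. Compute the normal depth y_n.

y_n = 8.95 m

Manning's equation rearranged: A R^(2/3) = nQ / (1·√S) = 0.013 × 1080 / (√0.015) = 114.6.
Try y = 7.84 m: A R^(2/3) = 97.88 — too small.
Try y = 11.1 m: A R^(2/3) = 147.6 — too large.
Try y = 8.95 m: A R^(2/3) = 114.7 — ≈ 114.6.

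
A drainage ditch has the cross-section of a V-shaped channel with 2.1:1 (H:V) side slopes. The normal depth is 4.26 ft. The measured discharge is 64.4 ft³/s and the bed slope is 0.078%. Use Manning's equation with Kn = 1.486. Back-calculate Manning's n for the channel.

n = 0.038

For a triangular section with side slope z = 2.1: A = zy² = 2.1×4.26² = 38.11 ft²; P = 2y√(1+z²) = 2×4.26×2.326 = 19.82 ft.
Hydraulic radius R = A/P = 38.11/19.82 = 1.923 ft.
Rearranging Manning's equation: n = (1.486/Q) A R^(2/3) S^(1/2) = (1.486/64.4) × 38.11 × 1.923^(2/3) × √0.00078 = 0.038.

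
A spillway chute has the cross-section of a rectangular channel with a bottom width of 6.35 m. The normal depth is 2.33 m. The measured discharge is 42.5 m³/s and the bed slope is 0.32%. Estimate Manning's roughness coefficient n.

n = 0.024

Flow area A = b·y = 6.35 × 2.33 = 14.8 m². Wetted perimeter P = b + 2y = 6.35 + 2×2.33 = 11.01 m.
Hydraulic radius R = A/P = 14.8/11.01 = 1.344 m.
Rearranging Manning's equation: n = (1/Q) A R^(2/3) S^(1/2) = (1/42.5) × 14.8 × 1.344^(2/3) × √0.0032 = 0.024.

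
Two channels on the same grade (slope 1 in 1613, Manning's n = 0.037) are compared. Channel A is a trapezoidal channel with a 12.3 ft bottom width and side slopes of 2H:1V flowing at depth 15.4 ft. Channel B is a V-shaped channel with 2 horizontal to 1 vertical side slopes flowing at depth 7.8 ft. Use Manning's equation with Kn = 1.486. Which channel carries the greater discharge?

Channel A: With bottom width b = 12.3 ft and side slope z = 2: A = (b + zy)y = (12.3 + 2×15.4)×15.4 = 663.7 ft²; P = b + 2y√(1+z²) = 12.3 + 2×15.4×2.236 = 81.17 ft. Hydraulic radius R = A/P = 663.7/81.17 = 8.177 ft. Q_A = (1.486/0.037)·663.7·8.177^(2/3)·√0.00062 = 2694 ft³/s.
Channel B: For a triangular section with side slope z = 2: A = zy² = 2×7.8² = 121.7 ft²; P = 2y√(1+z²) = 2×7.8×2.236 = 34.88 ft. Hydraulic radius R = A/P = 121.7/34.88 = 3.488 ft. Q_B = (1.486/0.037)·121.7·3.488^(2/3)·√0.00062 = 279.9 ft³/s.
Q_A = 2694 ft³/s vs Q_B = 279.9 ft³/s, so channel A carries more.

channel A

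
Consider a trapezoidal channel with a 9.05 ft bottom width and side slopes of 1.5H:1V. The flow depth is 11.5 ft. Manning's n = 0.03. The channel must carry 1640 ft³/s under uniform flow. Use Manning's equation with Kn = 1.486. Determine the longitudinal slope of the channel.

With bottom width b = 9.05 ft and side slope z = 1.5: A = (b + zy)y = (9.05 + 1.5×11.5)×11.5 = 302.4 ft²; P = b + 2y√(1+z²) = 9.05 + 2×11.5×1.803 = 50.51 ft.
Hydraulic radius R = A/P = 302.4/50.51 = 5.987 ft.
From Manning's equation, S = [nQ / (1.486 A R^(2/3))]² = [0.03 × 1640 / (1.486 × 302.4 × 5.987^(2/3))]² = 0.0011.

S = 0.0011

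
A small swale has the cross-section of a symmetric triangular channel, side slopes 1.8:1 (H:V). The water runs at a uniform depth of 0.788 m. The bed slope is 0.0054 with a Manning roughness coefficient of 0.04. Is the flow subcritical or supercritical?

For a triangular section with side slope z = 1.8: A = zy² = 1.8×0.788² = 1.118 m²; P = 2y√(1+z²) = 2×0.788×2.059 = 3.245 m.
Hydraulic radius R = A/P = 1.118/3.245 = 0.3444 m.
V = (1/n) R^(2/3) √S = (1/0.04) × 0.3444^(2/3) × √0.0054 = 0.9027 m/s. Hydraulic depth D_h = A/T = 1.118/2.837 = 0.394 m.
Froude number Fr = V/√(g·D_h) = 0.9027/√(9.81×0.394) = 0.459, which is less than 1, so the flow is subcritical.

subcritical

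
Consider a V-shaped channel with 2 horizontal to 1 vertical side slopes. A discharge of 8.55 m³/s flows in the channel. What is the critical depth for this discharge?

y_c = 1.3 m

At critical depth, Q² T / (g A³) = 1, i.e. A³/T = Q²/g = 8.55²/9.81 = 7.452.
Trying y = 1.64 m: A³/T = 23.73 — too large.
Trying y = 0.978 m: A³/T = 1.789 — too small.
Trying y = 1.3 m: A³/T = 7.426 — matches.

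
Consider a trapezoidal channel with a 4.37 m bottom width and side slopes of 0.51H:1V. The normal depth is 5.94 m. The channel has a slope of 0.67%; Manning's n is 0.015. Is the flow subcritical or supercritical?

supercritical

With bottom width b = 4.37 m and side slope z = 0.51: A = (b + zy)y = (4.37 + 0.51×5.94)×5.94 = 43.95 m²; P = b + 2y√(1+z²) = 4.37 + 2×5.94×1.123 = 17.71 m.
Hydraulic radius R = A/P = 43.95/17.71 = 2.482 m.
V = (1/n) R^(2/3) √S = (1/0.015) × 2.482^(2/3) × √0.0067 = 10 m/s. Hydraulic depth D_h = A/T = 43.95/10.43 = 4.215 m.
Froude number Fr = V/√(g·D_h) = 10/√(9.81×4.215) = 1.56, which is greater than 1, so the flow is supercritical.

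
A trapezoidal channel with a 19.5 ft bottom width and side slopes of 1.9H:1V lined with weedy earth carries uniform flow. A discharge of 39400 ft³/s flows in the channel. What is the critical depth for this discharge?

At critical depth, Q² T / (g A³) = 1, i.e. A³/T = Q²/g = 39400²/32.2 = 48210000.
At y = 28.9 ft: A³/T = 76900000 — over.
At y = 18.9 ft: A³/T = 12580000 — short.
At y = 26 ft: A³/T = 48600000 — ≈ 48210000.

y_c = 26 ft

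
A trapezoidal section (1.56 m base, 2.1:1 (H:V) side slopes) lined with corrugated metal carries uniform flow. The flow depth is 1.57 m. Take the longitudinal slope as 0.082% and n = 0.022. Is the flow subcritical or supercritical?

subcritical

With bottom width b = 1.56 m and side slope z = 2.1: A = (b + zy)y = (1.56 + 2.1×1.57)×1.57 = 7.625 m²; P = b + 2y√(1+z²) = 1.56 + 2×1.57×2.326 = 8.863 m.
Hydraulic radius R = A/P = 7.625/8.863 = 0.8603 m.
V = (1/n) R^(2/3) √S = (1/0.022) × 0.8603^(2/3) × √0.00082 = 1.177 m/s. Hydraulic depth D_h = A/T = 7.625/8.154 = 0.9352 m.
Froude number Fr = V/√(g·D_h) = 1.177/√(9.81×0.9352) = 0.389, which is less than 1, so the flow is subcritical.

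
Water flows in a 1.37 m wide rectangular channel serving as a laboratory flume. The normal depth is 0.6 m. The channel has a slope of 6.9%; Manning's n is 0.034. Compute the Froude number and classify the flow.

Flow area A = b·y = 1.37 × 0.6 = 0.822 m². Wetted perimeter P = b + 2y = 1.37 + 2×0.6 = 2.57 m.
Hydraulic radius R = A/P = 0.822/2.57 = 0.3198 m.
V = (1/n) R^(2/3) √S = (1/0.034) × 0.3198^(2/3) × √0.069 = 3.613 m/s. Hydraulic depth D_h = A/T = 0.822/1.37 = 0.6 m.
Froude number Fr = V/√(g·D_h) = 3.613/√(9.81×0.6) = 1.49, which is greater than 1, so the flow is supercritical.

supercritical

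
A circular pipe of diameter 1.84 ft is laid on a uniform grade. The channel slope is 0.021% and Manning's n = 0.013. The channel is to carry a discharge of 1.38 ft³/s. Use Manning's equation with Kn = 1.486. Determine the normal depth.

y_n = 0.948 ft

Manning's equation rearranged: A R^(2/3) = nQ / (1.486·√S) = 0.013 × 1.38 / (1.486 × √0.00021) = 0.8331.
At y = 1.14 ft: A R^(2/3) = 1.117 — high.
At y = 0.687 ft: A R^(2/3) = 0.4702 — low.
At y = 0.948 ft: A R^(2/3) = 0.8333 — close enough.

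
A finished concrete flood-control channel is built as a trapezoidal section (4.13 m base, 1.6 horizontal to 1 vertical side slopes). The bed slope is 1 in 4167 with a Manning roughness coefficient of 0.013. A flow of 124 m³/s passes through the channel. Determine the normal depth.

y_n = 4.76 m

Manning's equation rearranged: A R^(2/3) = nQ / (1·√S) = 0.013 × 124 / (√0.00024) = 104.1.
Try y = 4.09 m: A R^(2/3) = 74.55 — low.
Try y = 5.24 m: A R^(2/3) = 128.5 — high.
Try y = 4.76 m: A R^(2/3) = 103.8 — close enough.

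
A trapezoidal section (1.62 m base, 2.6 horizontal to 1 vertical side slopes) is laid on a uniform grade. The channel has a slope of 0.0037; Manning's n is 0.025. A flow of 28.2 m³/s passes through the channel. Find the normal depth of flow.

Manning's equation rearranged: A R^(2/3) = nQ / (1·√S) = 0.025 × 28.2 / (√0.0037) = 11.59.
At y = 2.18 m: A R^(2/3) = 17.48 — high.
At y = 1.83 m: A R^(2/3) = 11.58 — ≈ 11.59.

y_n = 1.83 m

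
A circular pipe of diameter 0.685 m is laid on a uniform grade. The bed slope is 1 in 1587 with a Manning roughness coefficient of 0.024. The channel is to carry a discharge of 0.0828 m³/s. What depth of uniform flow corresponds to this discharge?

y_n = 0.421 m

Manning's equation rearranged: A R^(2/3) = nQ / (1·√S) = 0.024 × 0.0828 / (√0.0006301) = 0.07916.
At y = 0.52 m: A R^(2/3) = 0.1051 — high.
At y = 0.368 m: A R^(2/3) = 0.06406 — low.
At y = 0.421 m: A R^(2/3) = 0.07919 — matches.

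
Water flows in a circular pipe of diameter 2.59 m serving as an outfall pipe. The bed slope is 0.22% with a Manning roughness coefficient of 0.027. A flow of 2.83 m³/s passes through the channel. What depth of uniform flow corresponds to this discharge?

y_n = 1.16 m

Manning's equation rearranged: A R^(2/3) = nQ / (1·√S) = 0.027 × 2.83 / (√0.0022) = 1.629.
Try y = 0.855 m: A R^(2/3) = 0.928 — short.
Try y = 1.45 m: A R^(2/3) = 2.377 — over.
Try y = 1.16 m: A R^(2/3) = 1.629 — matches.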